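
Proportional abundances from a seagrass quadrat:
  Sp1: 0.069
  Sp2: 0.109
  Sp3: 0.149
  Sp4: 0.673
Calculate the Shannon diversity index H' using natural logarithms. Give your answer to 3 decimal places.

Each pᵢ ln pᵢ term (working shown to 5 dp, full precision carried): 0.069×(-2.67365)=-0.18448, 0.109×(-2.21641)=-0.24159, 0.149×(-1.90381)=-0.28367, 0.673×(-0.39601)=-0.26651.
Sum = -0.97625, so H' = 0.976.

0.976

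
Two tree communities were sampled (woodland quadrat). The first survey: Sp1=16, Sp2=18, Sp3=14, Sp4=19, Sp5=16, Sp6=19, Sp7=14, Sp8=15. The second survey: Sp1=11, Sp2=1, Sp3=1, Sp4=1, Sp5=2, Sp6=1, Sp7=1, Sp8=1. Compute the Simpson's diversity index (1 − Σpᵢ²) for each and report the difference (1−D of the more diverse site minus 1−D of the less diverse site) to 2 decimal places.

The first survey: N=131, proportions 0.12214, 0.1374, 0.10687, 0.14504, 0.12214, 0.14504, 0.10687, 0.1145, giving 1−D = 0.87326 (working shown to 5 dp, full precision carried).
The second survey: N=19, proportions 0.57895, 0.05263, 0.05263, 0.05263, 0.10526, 0.05263, 0.05263, 0.05263, giving 1−D = 0.63712.
Difference = |0.87326 − 0.63712| = 0.23614, i.e. 0.24 to 2 decimal places.

0.24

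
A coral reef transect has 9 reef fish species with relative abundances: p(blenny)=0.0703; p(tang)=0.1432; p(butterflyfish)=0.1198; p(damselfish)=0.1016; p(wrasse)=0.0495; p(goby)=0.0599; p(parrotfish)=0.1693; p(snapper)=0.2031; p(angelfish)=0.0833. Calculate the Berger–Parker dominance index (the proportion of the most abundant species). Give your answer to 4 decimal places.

The largest proportion is 0.2031, i.e. d = 0.2031 to 4 decimal places.

0.2031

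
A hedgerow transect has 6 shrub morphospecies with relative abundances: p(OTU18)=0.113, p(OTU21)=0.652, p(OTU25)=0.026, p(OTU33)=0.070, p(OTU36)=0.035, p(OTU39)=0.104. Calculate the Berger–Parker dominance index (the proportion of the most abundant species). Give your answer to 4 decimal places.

0.6520

The largest proportion is 0.652, i.e. d = 0.6520 to 4 decimal places.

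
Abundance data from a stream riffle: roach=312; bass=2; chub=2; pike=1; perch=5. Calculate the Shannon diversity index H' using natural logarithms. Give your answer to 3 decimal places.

0.176

Total N = 312+2+2+1+5 = 322, so the proportions are 0.96894, 0.00621, 0.00621, 0.00311, 0.01553 (working shown to 5 dp, full precision carried).
Each pᵢ ln pᵢ term: 0.96894×(-0.03155)=-0.03057, 0.00621×(-5.08140)=-0.03156, 0.00621×(-5.08140)=-0.03156, 0.00311×(-5.77455)=-0.01793, 0.01553×(-4.16511)=-0.06468.
Sum = -0.17630, so H' = 0.176.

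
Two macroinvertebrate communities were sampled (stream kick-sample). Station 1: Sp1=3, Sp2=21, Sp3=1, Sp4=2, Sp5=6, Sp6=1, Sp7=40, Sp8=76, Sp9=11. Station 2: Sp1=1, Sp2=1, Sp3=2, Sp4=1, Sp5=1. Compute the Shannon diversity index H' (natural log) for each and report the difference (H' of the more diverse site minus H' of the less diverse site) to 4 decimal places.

Station 1: N=161, proportions 0.018634, 0.130435, 0.006211, 0.012422, 0.037267, 0.006211, 0.248447, 0.47205, 0.068323, giving H' = 1.463793 (working shown to 6 dp, full precision carried).
Station 2: N=6, proportions 0.166667, 0.166667, 0.333333, 0.166667, 0.166667, giving H' = 1.560710.
Difference = |1.463793 − 1.560710| = 0.096917, i.e. 0.0969 to 4 decimal places.

0.0969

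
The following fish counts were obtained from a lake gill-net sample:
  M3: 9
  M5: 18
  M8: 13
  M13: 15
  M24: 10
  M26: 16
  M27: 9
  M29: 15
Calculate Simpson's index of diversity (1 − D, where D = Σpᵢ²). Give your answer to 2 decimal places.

Total N = 9+18+13+15+10+16+9+15 = 105, so the proportions are 0.0857, 0.1714, 0.1238, 0.1429, 0.0952, 0.1524, 0.0857, 0.1429 (working shown to 4 dp, full precision carried).
D = 0.0857² + 0.1714² + 0.1238² + 0.1429² + 0.0952² + 0.1524² + 0.0857² + 0.1429² = 0.0073 + 0.0294 + 0.0153 + 0.0204 + 0.0091 + 0.0232 + 0.0073 + 0.0204 = 0.1325.
So 1 − D = 0.8675, i.e. 0.87 to 2 decimal places.

0.87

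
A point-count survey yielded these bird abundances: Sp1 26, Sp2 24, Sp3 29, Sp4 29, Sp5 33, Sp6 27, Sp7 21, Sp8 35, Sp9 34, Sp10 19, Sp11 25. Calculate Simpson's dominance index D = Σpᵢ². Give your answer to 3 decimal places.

0.094

Total N = 26+24+29+29+33+27+21+35+34+19+25 = 302, so the proportions are 0.08609, 0.07947, 0.09603, 0.09603, 0.10927, 0.0894, 0.06954, 0.11589, 0.11258, 0.06291, 0.08278 (working shown to 5 dp, full precision carried).
D = 0.08609² + 0.07947² + 0.09603² + 0.09603² + 0.10927² + 0.0894² + 0.06954² + 0.11589² + 0.11258² + 0.06291² + 0.08278² = 0.00741 + 0.00632 + 0.00922 + 0.00922 + 0.01194 + 0.00799 + 0.00484 + 0.01343 + 0.01267 + 0.00396 + 0.00685 = 0.09386.
To 3 decimal places, D = 0.094.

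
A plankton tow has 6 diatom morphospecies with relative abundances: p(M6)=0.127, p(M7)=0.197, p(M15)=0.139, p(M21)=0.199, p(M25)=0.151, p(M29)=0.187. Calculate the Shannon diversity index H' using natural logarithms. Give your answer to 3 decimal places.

1.777

Each pᵢ ln pᵢ term (working shown to 5 dp, full precision carried): 0.127×(-2.06357)=-0.26207, 0.197×(-1.62455)=-0.32004, 0.139×(-1.97328)=-0.27429, 0.199×(-1.61445)=-0.32128, 0.151×(-1.89048)=-0.28546, 0.187×(-1.67665)=-0.31353.
Sum = -1.77667, so H' = 1.777.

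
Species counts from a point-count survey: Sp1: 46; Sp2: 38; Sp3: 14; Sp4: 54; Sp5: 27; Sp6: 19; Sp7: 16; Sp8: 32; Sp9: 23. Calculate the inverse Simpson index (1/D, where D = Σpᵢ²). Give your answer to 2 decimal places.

Total N = 46+38+14+54+27+19+16+32+23 = 269, so the proportions are 0.171004, 0.141264, 0.052045, 0.200743, 0.100372, 0.070632, 0.05948, 0.118959, 0.085502 (working shown to 6 dp, full precision carried).
D = 0.171004² + 0.141264² + 0.052045² + 0.200743² + 0.100372² + 0.070632² + 0.05948² + 0.118959² + 0.085502² = 0.029242 + 0.019956 + 0.002709 + 0.040298 + 0.010074 + 0.004989 + 0.003538 + 0.014151 + 0.007311 = 0.132267.
So 1/D = 7.5604, i.e. 7.56 to 2 decimal places.

7.56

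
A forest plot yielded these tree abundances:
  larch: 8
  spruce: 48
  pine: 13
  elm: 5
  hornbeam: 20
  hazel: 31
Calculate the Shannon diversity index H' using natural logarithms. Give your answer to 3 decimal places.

Total N = 8+48+13+5+20+31 = 125, so the proportions are 0.064, 0.384, 0.104, 0.04, 0.16, 0.248 (working shown to 5 dp, full precision carried).
Each pᵢ ln pᵢ term: 0.064×(-2.74887)=-0.17593, 0.384×(-0.95711)=-0.36753, 0.104×(-2.26336)=-0.23539, 0.04×(-3.21888)=-0.12876, 0.16×(-1.83258)=-0.29321, 0.248×(-1.39433)=-0.34579.
Sum = -1.54661, so H' = 1.547.

1.547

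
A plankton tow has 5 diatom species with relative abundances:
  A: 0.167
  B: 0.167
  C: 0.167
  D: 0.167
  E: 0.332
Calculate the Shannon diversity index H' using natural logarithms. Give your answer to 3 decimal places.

Each pᵢ ln pᵢ term (working shown to 5 dp, full precision carried): 0.167×(-1.78976)=-0.29889, 0.167×(-1.78976)=-0.29889, 0.167×(-1.78976)=-0.29889, 0.167×(-1.78976)=-0.29889, 0.332×(-1.10262)=-0.36607.
Sum = -1.56163, so H' = 1.562.

1.562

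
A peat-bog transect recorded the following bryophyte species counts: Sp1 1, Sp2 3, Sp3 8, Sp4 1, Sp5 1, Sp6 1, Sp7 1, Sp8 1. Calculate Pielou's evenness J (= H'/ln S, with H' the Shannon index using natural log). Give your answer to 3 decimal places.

Total N = 1+3+8+1+1+1+1+1 = 17, so the proportions are 0.05882, 0.17647, 0.47059, 0.05882, 0.05882, 0.05882, 0.05882, 0.05882 (working shown to 5 dp, full precision carried).
H' = −Σ pᵢ ln pᵢ = −((-0.16666) + (-0.30611) + (-0.35472) + (-0.16666) + (-0.16666) + (-0.16666) + (-0.16666) + (-0.16666)) = 1.66078.
With S = 8 species, ln S = 2.07944, so J = 1.66078/2.07944 = 0.79867, i.e. 0.799 to 3 decimal places.

0.799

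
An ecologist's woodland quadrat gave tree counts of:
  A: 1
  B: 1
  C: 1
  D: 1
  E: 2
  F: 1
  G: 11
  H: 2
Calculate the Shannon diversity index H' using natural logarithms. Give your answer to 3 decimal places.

1.538

Total N = 1+1+1+1+2+1+11+2 = 20, so the proportions are 0.05, 0.05, 0.05, 0.05, 0.1, 0.05, 0.55, 0.1 (working shown to 5 dp, full precision carried).
Each pᵢ ln pᵢ term: 0.05×(-2.99573)=-0.14979, 0.05×(-2.99573)=-0.14979, 0.05×(-2.99573)=-0.14979, 0.05×(-2.99573)=-0.14979, 0.1×(-2.30259)=-0.23026, 0.05×(-2.99573)=-0.14979, 0.55×(-0.59784)=-0.32881, 0.1×(-2.30259)=-0.23026.
Sum = -1.53826, so H' = 1.538.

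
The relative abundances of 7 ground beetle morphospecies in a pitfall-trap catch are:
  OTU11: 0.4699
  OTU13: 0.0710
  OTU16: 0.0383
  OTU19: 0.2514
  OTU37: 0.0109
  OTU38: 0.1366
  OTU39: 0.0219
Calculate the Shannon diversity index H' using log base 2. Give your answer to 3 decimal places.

Each pᵢ log₂ pᵢ term (working shown to 5 dp, full precision carried): 0.4699×(-1.08957)=-0.51199, 0.071×(-3.81604)=-0.27094, 0.0383×(-4.70651)=-0.18026, 0.2514×(-1.99194)=-0.50077, 0.0109×(-6.51953)=-0.07106, 0.1366×(-2.87197)=-0.39231, 0.0219×(-5.51293)=-0.12073.
Sum = -2.04807, so H' = 2.048.

2.048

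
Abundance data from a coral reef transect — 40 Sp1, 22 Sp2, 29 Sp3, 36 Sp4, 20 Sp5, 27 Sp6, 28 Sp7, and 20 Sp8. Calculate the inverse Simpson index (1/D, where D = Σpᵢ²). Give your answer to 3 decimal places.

Total N = 40+22+29+36+20+27+28+20 = 222, so the proportions are 0.1801802, 0.0990991, 0.1306306, 0.1621622, 0.0900901, 0.1216216, 0.1261261, 0.0900901 (working shown to 7 dp, full precision carried).
D = 0.1801802² + 0.0990991² + 0.1306306² + 0.1621622² + 0.0900901² + 0.1216216² + 0.1261261² + 0.0900901² = 0.0324649 + 0.0098206 + 0.0170644 + 0.0262966 + 0.0081162 + 0.0147918 + 0.0159078 + 0.0081162 = 0.1325785.
So 1/D = 7.54270, i.e. 7.543 to 3 decimal places.

7.543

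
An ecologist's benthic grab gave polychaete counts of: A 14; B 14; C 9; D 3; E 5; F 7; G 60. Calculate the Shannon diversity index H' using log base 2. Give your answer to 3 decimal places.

Total N = 14+14+9+3+5+7+60 = 112, so the proportions are 0.125, 0.125, 0.08036, 0.02679, 0.04464, 0.0625, 0.53571 (working shown to 5 dp, full precision carried).
Each pᵢ log₂ pᵢ term: 0.125×(-3.00000)=-0.37500, 0.125×(-3.00000)=-0.37500, 0.08036×(-3.63743)=-0.29229, 0.02679×(-5.22239)=-0.13989, 0.04464×(-4.48543)=-0.20024, 0.0625×(-4.00000)=-0.25000, 0.53571×(-0.90046)=-0.48239.
Sum = -2.11481, so H' = 2.115.

2.115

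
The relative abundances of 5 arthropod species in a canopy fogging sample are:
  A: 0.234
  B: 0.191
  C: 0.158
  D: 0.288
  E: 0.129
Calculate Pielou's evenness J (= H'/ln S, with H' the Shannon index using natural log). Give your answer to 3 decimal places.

0.976

H' = −Σ pᵢ ln pᵢ = −((-0.33987) + (-0.31620) + (-0.29154) + (-0.35850) + (-0.26418)) = 1.57029 (working shown to 5 dp, full precision carried).
With S = 5 species, ln S = 1.60944, so J = 1.57029/1.60944 = 0.97567, i.e. 0.976 to 3 decimal places.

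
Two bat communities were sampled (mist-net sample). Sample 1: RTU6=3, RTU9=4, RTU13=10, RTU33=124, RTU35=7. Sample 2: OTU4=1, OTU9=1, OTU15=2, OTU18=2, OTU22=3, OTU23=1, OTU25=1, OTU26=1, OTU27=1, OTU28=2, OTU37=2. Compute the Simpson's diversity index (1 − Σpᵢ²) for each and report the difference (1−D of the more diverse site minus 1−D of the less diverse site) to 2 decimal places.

0.60

Sample 1: N=148, proportions 0.0203, 0.027, 0.0676, 0.8378, 0.0473, giving 1−D = 0.2901 (working shown to 4 dp, full precision carried).
Sample 2: N=17, proportions 0.0588, 0.0588, 0.1176, 0.1176, 0.1765, 0.0588, 0.0588, 0.0588, 0.0588, 0.1176, 0.1176, giving 1−D = 0.8927.
Difference = |0.2901 − 0.8927| = 0.6026, i.e. 0.60 to 2 decimal places.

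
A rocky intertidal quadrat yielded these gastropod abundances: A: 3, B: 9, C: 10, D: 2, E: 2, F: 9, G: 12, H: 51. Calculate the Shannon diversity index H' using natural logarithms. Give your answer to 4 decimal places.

Total N = 3+9+10+2+2+9+12+51 = 98, so the proportions are 0.030612, 0.091837, 0.102041, 0.020408, 0.020408, 0.091837, 0.122449, 0.520408 (working shown to 6 dp, full precision carried).
Each pᵢ ln pᵢ term: 0.030612×(-3.486355)=-0.106725, 0.091837×(-2.387743)=-0.219283, 0.102041×(-2.282382)=-0.232896, 0.020408×(-3.891820)=-0.079425, 0.020408×(-3.891820)=-0.079425, 0.091837×(-2.387743)=-0.219283, 0.122449×(-2.100061)=-0.257150, 0.520408×(-0.653142)=-0.339900.
Sum = -1.534087, so H' = 1.5341.

1.5341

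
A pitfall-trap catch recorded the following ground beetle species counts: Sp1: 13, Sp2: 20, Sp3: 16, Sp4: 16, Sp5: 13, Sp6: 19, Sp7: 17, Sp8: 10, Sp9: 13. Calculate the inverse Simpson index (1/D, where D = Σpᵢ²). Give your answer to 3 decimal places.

Total N = 13+20+16+16+13+19+17+10+13 = 137, so the proportions are 0.0948905, 0.1459854, 0.1167883, 0.1167883, 0.0948905, 0.1386861, 0.1240876, 0.0729927, 0.0948905 (working shown to 7 dp, full precision carried).
D = 0.0948905² + 0.1459854² + 0.1167883² + 0.1167883² + 0.0948905² + 0.1386861² + 0.1240876² + 0.0729927² + 0.0948905² = 0.0090042 + 0.0213117 + 0.0136395 + 0.0136395 + 0.0090042 + 0.0192338 + 0.0153977 + 0.0053279 + 0.0090042 = 0.1155629.
So 1/D = 8.65330, i.e. 8.653 to 3 decimal places.

8.653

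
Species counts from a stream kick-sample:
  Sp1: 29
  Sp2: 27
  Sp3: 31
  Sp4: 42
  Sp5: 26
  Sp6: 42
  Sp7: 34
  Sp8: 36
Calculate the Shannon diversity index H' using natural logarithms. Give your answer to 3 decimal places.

2.064

Total N = 29+27+31+42+26+42+34+36 = 267, so the proportions are 0.10861, 0.10112, 0.1161, 0.1573, 0.09738, 0.1573, 0.12734, 0.13483 (working shown to 5 dp, full precision carried).
Each pᵢ ln pᵢ term: 0.10861×(-2.21995)=-0.24112, 0.10112×(-2.29141)=-0.23172, 0.1161×(-2.15326)=-0.25000, 0.1573×(-1.84958)=-0.29095, 0.09738×(-2.32915)=-0.22681, 0.1573×(-1.84958)=-0.29095, 0.12734×(-2.06089)=-0.26244, 0.13483×(-2.00373)=-0.27017.
Sum = -2.06414, so H' = 2.064.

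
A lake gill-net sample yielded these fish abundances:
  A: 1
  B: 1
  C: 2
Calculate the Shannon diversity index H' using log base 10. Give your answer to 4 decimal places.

0.4515

Total N = 1+1+2 = 4, so the proportions are 0.25, 0.25, 0.5 (working shown to 6 dp, full precision carried).
Each pᵢ log₁₀ pᵢ term: 0.25×(-0.602060)=-0.150515, 0.25×(-0.602060)=-0.150515, 0.5×(-0.301030)=-0.150515.
Sum = -0.451545, so H' = 0.4515.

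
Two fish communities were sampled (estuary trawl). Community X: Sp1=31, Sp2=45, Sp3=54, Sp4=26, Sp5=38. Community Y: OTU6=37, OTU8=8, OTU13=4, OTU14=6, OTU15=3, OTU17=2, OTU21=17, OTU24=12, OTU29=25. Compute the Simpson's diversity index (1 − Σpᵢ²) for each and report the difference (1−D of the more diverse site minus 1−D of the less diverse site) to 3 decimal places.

0.016

Community X: N=194, proportions 0.15979, 0.23196, 0.27835, 0.13402, 0.19588, giving 1−D = 0.78685 (working shown to 5 dp, full precision carried).
Community Y: N=114, proportions 0.32456, 0.07018, 0.03509, 0.05263, 0.02632, 0.01754, 0.14912, 0.10526, 0.2193, giving 1−D = 0.80332.
Difference = |0.78685 − 0.80332| = 0.01647, i.e. 0.016 to 3 decimal places.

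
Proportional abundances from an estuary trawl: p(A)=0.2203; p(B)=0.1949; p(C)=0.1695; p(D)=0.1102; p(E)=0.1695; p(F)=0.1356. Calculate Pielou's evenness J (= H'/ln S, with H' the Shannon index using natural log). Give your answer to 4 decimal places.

H' = −Σ pᵢ ln pᵢ = −((-0.333262) + (-0.318714) + (-0.300846) + (-0.243042) + (-0.300846) + (-0.270935)) = 1.767644 (working shown to 6 dp, full precision carried).
With S = 6 species, ln S = 1.791759, so J = 1.767644/1.791759 = 0.986541, i.e. 0.9865 to 4 decimal places.

0.9865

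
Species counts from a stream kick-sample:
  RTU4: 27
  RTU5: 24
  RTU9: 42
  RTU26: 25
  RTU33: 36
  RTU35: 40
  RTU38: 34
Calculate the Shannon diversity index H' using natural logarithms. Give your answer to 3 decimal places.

Total N = 27+24+42+25+36+40+34 = 228, so the proportions are 0.11842, 0.10526, 0.18421, 0.10965, 0.15789, 0.17544, 0.14912 (working shown to 5 dp, full precision carried).
Each pᵢ ln pᵢ term: 0.11842×(-2.13351)=-0.25265, 0.10526×(-2.25129)=-0.23698, 0.18421×(-1.69168)=-0.31162, 0.10965×(-2.21047)=-0.24238, 0.15789×(-1.84583)=-0.29145, 0.17544×(-1.74047)=-0.30534, 0.14912×(-1.90299)=-0.28378.
Sum = -1.92420, so H' = 1.924.

1.924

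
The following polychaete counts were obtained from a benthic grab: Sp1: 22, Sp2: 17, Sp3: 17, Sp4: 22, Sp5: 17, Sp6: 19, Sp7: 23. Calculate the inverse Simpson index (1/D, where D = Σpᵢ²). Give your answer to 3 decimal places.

6.888

Total N = 22+17+17+22+17+19+23 = 137, so the proportions are 0.1605839, 0.1240876, 0.1240876, 0.1605839, 0.1240876, 0.1386861, 0.1678832 (working shown to 7 dp, full precision carried).
D = 0.1605839² + 0.1240876² + 0.1240876² + 0.1605839² + 0.1240876² + 0.1386861² + 0.1678832² = 0.0257872 + 0.0153977 + 0.0153977 + 0.0257872 + 0.0153977 + 0.0192338 + 0.0281848 = 0.1451862.
So 1/D = 6.88771, i.e. 6.888 to 3 decimal places.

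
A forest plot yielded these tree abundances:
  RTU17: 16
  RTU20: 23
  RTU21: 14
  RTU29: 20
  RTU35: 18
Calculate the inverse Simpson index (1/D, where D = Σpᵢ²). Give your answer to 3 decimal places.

4.857

Total N = 16+23+14+20+18 = 91, so the proportions are 0.1758242, 0.2527473, 0.1538462, 0.2197802, 0.1978022 (working shown to 7 dp, full precision carried).
D = 0.1758242² + 0.2527473² + 0.1538462² + 0.2197802² + 0.1978022² = 0.0309141 + 0.0638812 + 0.0236686 + 0.0483033 + 0.0391257 = 0.2058930.
So 1/D = 4.85689, i.e. 4.857 to 3 decimal places.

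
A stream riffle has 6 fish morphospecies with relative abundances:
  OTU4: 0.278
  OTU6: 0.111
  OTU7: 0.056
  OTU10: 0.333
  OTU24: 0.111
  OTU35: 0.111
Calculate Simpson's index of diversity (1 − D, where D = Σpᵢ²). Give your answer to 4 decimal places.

0.7717

D = 0.278² + 0.111² + 0.056² + 0.333² + 0.111² + 0.111² = 0.077284 + 0.012321 + 0.003136 + 0.110889 + 0.012321 + 0.012321 = 0.228272 (working shown to 6 dp, full precision carried).
So 1 − D = 0.771728, i.e. 0.7717 to 4 decimal places.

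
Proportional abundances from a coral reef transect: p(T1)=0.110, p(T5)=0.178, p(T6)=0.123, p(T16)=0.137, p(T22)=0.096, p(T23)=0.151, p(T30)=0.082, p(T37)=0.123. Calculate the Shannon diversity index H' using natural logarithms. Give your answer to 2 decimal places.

Each pᵢ ln pᵢ term (working shown to 4 dp, full precision carried): 0.11×(-2.2073)=-0.2428, 0.178×(-1.7260)=-0.3072, 0.123×(-2.0956)=-0.2578, 0.137×(-1.9878)=-0.2723, 0.096×(-2.3434)=-0.2250, 0.151×(-1.8905)=-0.2855, 0.082×(-2.5010)=-0.2051, 0.123×(-2.0956)=-0.2578.
Sum = -2.0534, so H' = 2.05.

2.05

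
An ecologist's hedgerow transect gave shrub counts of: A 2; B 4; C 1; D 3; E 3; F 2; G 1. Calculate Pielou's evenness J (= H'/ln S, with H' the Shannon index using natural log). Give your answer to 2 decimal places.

0.95

Total N = 2+4+1+3+3+2+1 = 16, so the proportions are 0.125, 0.25, 0.0625, 0.1875, 0.1875, 0.125, 0.0625 (working shown to 4 dp, full precision carried).
H' = −Σ pᵢ ln pᵢ = −((-0.2599) + (-0.3466) + (-0.1733) + (-0.3139) + (-0.3139) + (-0.2599) + (-0.1733)) = 1.8407.
With S = 7 species, ln S = 1.9459, so J = 1.8407/1.9459 = 0.9460, i.e. 0.95 to 2 decimal places.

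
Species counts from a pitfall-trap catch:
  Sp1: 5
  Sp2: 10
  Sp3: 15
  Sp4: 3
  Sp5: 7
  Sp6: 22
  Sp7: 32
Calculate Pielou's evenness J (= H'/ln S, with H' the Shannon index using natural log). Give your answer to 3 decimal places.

Total N = 5+10+15+3+7+22+32 = 94, so the proportions are 0.05319, 0.10638, 0.15957, 0.03191, 0.07447, 0.23404, 0.34043 (working shown to 5 dp, full precision carried).
H' = −Σ pᵢ ln pᵢ = −((-0.15606) + (-0.23837) + (-0.29286) + (-0.10994) + (-0.19342) + (-0.33989) + (-0.36683)) = 1.69736.
With S = 7 species, ln S = 1.94591, so J = 1.69736/1.94591 = 0.87227, i.e. 0.872 to 3 decimal places.

0.872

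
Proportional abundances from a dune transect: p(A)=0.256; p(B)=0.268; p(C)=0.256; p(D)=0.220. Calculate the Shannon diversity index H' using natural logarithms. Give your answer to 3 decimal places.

Each pᵢ ln pᵢ term (working shown to 5 dp, full precision carried): 0.256×(-1.36258)=-0.34882, 0.268×(-1.31677)=-0.35289, 0.256×(-1.36258)=-0.34882, 0.22×(-1.51413)=-0.33311.
Sum = -1.38364, so H' = 1.384.

1.384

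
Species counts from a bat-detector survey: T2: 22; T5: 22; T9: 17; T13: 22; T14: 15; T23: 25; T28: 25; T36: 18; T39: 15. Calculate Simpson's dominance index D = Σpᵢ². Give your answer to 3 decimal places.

0.115

Total N = 22+22+17+22+15+25+25+18+15 = 181, so the proportions are 0.12155, 0.12155, 0.09392, 0.12155, 0.08287, 0.13812, 0.13812, 0.09945, 0.08287 (working shown to 5 dp, full precision carried).
D = 0.12155² + 0.12155² + 0.09392² + 0.12155² + 0.08287² + 0.13812² + 0.13812² + 0.09945² + 0.08287² = 0.01477 + 0.01477 + 0.00882 + 0.01477 + 0.00687 + 0.01908 + 0.01908 + 0.00989 + 0.00687 = 0.11492.
To 3 decimal places, D = 0.115.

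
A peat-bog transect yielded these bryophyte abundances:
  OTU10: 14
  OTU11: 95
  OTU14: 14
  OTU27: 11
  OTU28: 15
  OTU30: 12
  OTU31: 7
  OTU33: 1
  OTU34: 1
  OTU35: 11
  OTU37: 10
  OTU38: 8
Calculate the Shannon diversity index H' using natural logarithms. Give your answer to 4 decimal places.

1.8612

Total N = 14+95+14+11+15+12+7+1+1+11+10+8 = 199, so the proportions are 0.070352, 0.477387, 0.070352, 0.055276, 0.075377, 0.060302, 0.035176, 0.005025, 0.005025, 0.055276, 0.050251, 0.040201 (working shown to 6 dp, full precision carried).
Each pᵢ ln pᵢ term: 0.070352×(-2.654247)=-0.186731, 0.477387×(-0.739428)=-0.352993, 0.070352×(-2.654247)=-0.186731, 0.055276×(-2.895410)=-0.160048, 0.075377×(-2.585255)=-0.194868, 0.060302×(-2.808398)=-0.169351, 0.035176×(-3.347395)=-0.117748, 0.005025×(-5.293305)=-0.026600, 0.005025×(-5.293305)=-0.026600, 0.055276×(-2.895410)=-0.160048, 0.050251×(-2.990720)=-0.150287, 0.040201×(-3.213863)=-0.129201.
Sum = -1.861204, so H' = 1.8612.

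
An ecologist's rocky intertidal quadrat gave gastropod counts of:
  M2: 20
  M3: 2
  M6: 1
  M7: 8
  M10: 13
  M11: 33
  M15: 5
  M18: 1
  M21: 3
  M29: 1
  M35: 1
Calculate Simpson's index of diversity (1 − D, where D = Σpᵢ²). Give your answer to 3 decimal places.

Total N = 20+2+1+8+13+33+5+1+3+1+1 = 88, so the proportions are 0.22727, 0.02273, 0.01136, 0.09091, 0.14773, 0.375, 0.05682, 0.01136, 0.03409, 0.01136, 0.01136 (working shown to 5 dp, full precision carried).
D = 0.22727² + 0.02273² + 0.01136² + 0.09091² + 0.14773² + 0.375² + 0.05682² + 0.01136² + 0.03409² + 0.01136² + 0.01136² = 0.05165 + 0.00052 + 0.00013 + 0.00826 + 0.02182 + 0.14062 + 0.00323 + 0.00013 + 0.00116 + 0.00013 + 0.00013 = 0.22779.
So 1 − D = 0.77221, i.e. 0.772 to 3 decimal places.

0.772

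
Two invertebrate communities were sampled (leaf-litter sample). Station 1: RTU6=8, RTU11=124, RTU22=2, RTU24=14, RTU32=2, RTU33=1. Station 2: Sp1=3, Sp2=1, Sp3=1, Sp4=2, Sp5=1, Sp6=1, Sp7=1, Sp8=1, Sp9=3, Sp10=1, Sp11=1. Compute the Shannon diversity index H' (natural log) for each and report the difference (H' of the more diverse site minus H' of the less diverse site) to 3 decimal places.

Station 1: N=151, proportions 0.05298, 0.821192, 0.013245, 0.092715, 0.013245, 0.006623, giving H' = 0.685692 (working shown to 6 dp, full precision carried).
Station 2: N=16, proportions 0.1875, 0.0625, 0.0625, 0.125, 0.0625, 0.0625, 0.0625, 0.0625, 0.1875, 0.0625, 0.0625, giving H' = 2.273966.
Difference = |0.685692 − 2.273966| = 1.588274, i.e. 1.588 to 3 decimal places.

1.588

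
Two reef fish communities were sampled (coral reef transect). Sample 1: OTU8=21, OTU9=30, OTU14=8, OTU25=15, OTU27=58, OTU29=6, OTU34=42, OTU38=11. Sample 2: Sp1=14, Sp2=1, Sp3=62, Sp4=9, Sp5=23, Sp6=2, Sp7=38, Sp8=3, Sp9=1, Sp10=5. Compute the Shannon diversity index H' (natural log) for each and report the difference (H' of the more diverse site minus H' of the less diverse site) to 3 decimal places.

Sample 1: N=191, proportions 0.10995, 0.15707, 0.04188, 0.07853, 0.30366, 0.03141, 0.2199, 0.05759, giving H' = 1.83425 (working shown to 5 dp, full precision carried).
Sample 2: N=158, proportions 0.08861, 0.00633, 0.39241, 0.05696, 0.14557, 0.01266, 0.24051, 0.01899, 0.00633, 0.03165, giving H' = 1.67223.
Difference = |1.83425 − 1.67223| = 0.16202, i.e. 0.162 to 3 decimal places.

0.162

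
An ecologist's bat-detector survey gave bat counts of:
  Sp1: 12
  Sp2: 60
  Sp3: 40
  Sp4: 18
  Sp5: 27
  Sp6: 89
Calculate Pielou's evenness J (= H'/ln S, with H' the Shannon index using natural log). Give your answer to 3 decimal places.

Total N = 12+60+40+18+27+89 = 246, so the proportions are 0.04878, 0.2439, 0.1626, 0.07317, 0.10976, 0.36179 (working shown to 5 dp, full precision carried).
H' = −Σ pᵢ ln pᵢ = −((-0.14734) + (-0.34414) + (-0.29536) + (-0.19134) + (-0.24251) + (-0.36783)) = 1.58851.
With S = 6 species, ln S = 1.79176, so J = 1.58851/1.79176 = 0.88657, i.e. 0.887 to 3 decimal places.

0.887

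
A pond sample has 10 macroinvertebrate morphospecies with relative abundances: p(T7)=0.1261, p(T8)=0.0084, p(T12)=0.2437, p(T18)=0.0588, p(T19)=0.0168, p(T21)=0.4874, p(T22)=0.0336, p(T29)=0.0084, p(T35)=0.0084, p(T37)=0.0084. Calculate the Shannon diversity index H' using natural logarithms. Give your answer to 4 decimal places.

Each pᵢ ln pᵢ term (working shown to 6 dp, full precision carried): 0.1261×(-2.070680)=-0.261113, 0.0084×(-4.779524)=-0.040148, 0.2437×(-1.411817)=-0.344060, 0.0588×(-2.833613)=-0.166616, 0.0168×(-4.086376)=-0.068651, 0.4874×(-0.718670)=-0.350280, 0.0336×(-3.393229)=-0.114013, 0.0084×(-4.779524)=-0.040148, 0.0084×(-4.779524)=-0.040148, 0.0084×(-4.779524)=-0.040148.
Sum = -1.465325, so H' = 1.4653.

1.4653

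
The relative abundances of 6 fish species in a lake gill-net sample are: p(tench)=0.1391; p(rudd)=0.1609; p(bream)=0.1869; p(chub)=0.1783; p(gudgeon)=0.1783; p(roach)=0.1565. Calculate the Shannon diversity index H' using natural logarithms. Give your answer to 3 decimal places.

1.787

Each pᵢ ln pᵢ term (working shown to 5 dp, full precision carried): 0.1391×(-1.97256)=-0.27438, 0.1609×(-1.82697)=-0.29396, 0.1869×(-1.67718)=-0.31347, 0.1783×(-1.72429)=-0.30744, 0.1783×(-1.72429)=-0.30744, 0.1565×(-1.85470)=-0.29026.
Sum = -1.78695, so H' = 1.787.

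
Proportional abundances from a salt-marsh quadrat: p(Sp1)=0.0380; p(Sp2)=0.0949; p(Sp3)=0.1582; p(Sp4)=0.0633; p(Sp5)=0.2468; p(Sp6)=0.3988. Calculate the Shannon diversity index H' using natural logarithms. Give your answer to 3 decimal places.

Each pᵢ ln pᵢ term (working shown to 5 dp, full precision carried): 0.038×(-3.27017)=-0.12427, 0.0949×(-2.35493)=-0.22348, 0.1582×(-1.84390)=-0.29170, 0.0633×(-2.75987)=-0.17470, 0.2468×(-1.39918)=-0.34532, 0.3988×(-0.91930)=-0.36661.
Sum = -1.52609, so H' = 1.526.

1.526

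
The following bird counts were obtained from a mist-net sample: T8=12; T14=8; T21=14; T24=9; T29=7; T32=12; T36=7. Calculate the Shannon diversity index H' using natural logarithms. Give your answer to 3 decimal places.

Total N = 12+8+14+9+7+12+7 = 69, so the proportions are 0.17391, 0.11594, 0.2029, 0.13043, 0.10145, 0.17391, 0.10145 (working shown to 5 dp, full precision carried).
Each pᵢ ln pᵢ term: 0.17391×(-1.74920)=-0.30421, 0.11594×(-2.15466)=-0.24982, 0.2029×(-1.59505)=-0.32363, 0.13043×(-2.03688)=-0.26568, 0.10145×(-2.28820)=-0.23214, 0.17391×(-1.74920)=-0.30421, 0.10145×(-2.28820)=-0.23214.
Sum = -1.91182, so H' = 1.912.

1.912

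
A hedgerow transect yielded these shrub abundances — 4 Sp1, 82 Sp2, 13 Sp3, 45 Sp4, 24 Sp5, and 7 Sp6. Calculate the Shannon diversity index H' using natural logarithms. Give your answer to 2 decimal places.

Total N = 4+82+13+45+24+7 = 175, so the proportions are 0.0229, 0.4686, 0.0743, 0.2571, 0.1371, 0.04 (working shown to 4 dp, full precision carried).
Each pᵢ ln pᵢ term: 0.0229×(-3.7785)=-0.0864, 0.4686×(-0.7581)=-0.3552, 0.0743×(-2.5998)=-0.1931, 0.2571×(-1.3581)=-0.3492, 0.1371×(-1.9867)=-0.2725, 0.04×(-3.2189)=-0.1288.
Sum = -1.3852, so H' = 1.39.

1.39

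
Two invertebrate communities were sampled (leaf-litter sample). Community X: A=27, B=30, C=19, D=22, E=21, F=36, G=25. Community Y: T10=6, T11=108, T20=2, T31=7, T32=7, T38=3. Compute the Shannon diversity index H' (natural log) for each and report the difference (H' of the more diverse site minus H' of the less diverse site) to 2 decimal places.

Community X: N=180, proportions 0.15, 0.166667, 0.105556, 0.122222, 0.116667, 0.2, 0.138889, giving H' = 1.924155 (working shown to 6 dp, full precision carried).
Community Y: N=133, proportions 0.045113, 0.81203, 0.015038, 0.052632, 0.052632, 0.022556, giving H' = 0.767450.
Difference = |1.924155 − 0.767450| = 1.156705, i.e. 1.16 to 2 decimal places.

1.16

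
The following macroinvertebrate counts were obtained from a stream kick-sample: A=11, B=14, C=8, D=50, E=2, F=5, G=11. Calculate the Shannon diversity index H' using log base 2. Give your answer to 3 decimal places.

Total N = 11+14+8+50+2+5+11 = 101, so the proportions are 0.10891, 0.13861, 0.07921, 0.49505, 0.0198, 0.0495, 0.10891 (working shown to 5 dp, full precision carried).
Each pᵢ log₂ pᵢ term: 0.10891×(-3.19878)=-0.34838, 0.13861×(-2.85086)=-0.39517, 0.07921×(-3.65821)=-0.28976, 0.49505×(-1.01436)=-0.50216, 0.0198×(-5.65821)=-0.11204, 0.0495×(-4.33628)=-0.21467, 0.10891×(-3.19878)=-0.34838.
Sum = -2.21056, so H' = 2.211.

2.211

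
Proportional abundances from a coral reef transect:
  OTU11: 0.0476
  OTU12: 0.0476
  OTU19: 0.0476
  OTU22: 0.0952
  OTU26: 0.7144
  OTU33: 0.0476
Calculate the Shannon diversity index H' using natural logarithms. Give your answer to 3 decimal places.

Each pᵢ ln pᵢ term (working shown to 5 dp, full precision carried): 0.0476×(-3.04492)=-0.14494, 0.0476×(-3.04492)=-0.14494, 0.0476×(-3.04492)=-0.14494, 0.0952×(-2.35178)=-0.22389, 0.7144×(-0.33631)=-0.24026, 0.0476×(-3.04492)=-0.14494.
Sum = -1.04390, so H' = 1.044.

1.044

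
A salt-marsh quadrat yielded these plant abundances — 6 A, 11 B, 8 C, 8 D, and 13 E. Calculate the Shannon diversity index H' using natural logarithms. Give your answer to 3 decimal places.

Total N = 6+11+8+8+13 = 46, so the proportions are 0.13043, 0.23913, 0.17391, 0.17391, 0.28261 (working shown to 5 dp, full precision carried).
Each pᵢ ln pᵢ term: 0.13043×(-2.03688)=-0.26568, 0.23913×(-1.43075)=-0.34213, 0.17391×(-1.74920)=-0.30421, 0.17391×(-1.74920)=-0.30421, 0.28261×(-1.26369)=-0.35713.
Sum = -1.57336, so H' = 1.573.

1.573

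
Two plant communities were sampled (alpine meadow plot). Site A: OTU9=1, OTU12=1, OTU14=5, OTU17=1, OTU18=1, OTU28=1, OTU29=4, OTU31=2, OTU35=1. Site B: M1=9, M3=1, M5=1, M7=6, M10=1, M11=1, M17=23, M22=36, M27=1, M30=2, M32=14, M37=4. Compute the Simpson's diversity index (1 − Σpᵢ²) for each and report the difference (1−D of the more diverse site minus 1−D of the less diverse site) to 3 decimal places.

0.044

Site A: N=17, proportions 0.05882, 0.05882, 0.29412, 0.05882, 0.05882, 0.05882, 0.23529, 0.11765, 0.05882, giving 1−D = 0.82353 (working shown to 5 dp, full precision carried).
Site B: N=99, proportions 0.09091, 0.0101, 0.0101, 0.06061, 0.0101, 0.0101, 0.23232, 0.36364, 0.0101, 0.0202, 0.14141, 0.0404, giving 1−D = 0.77931.
Difference = |0.82353 − 0.77931| = 0.04422, i.e. 0.044 to 3 decimal places.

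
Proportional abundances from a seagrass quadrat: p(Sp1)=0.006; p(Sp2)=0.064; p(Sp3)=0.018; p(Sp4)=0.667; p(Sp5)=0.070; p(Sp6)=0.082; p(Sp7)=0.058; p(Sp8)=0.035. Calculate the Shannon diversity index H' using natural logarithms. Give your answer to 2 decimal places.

1.22

Each pᵢ ln pᵢ term (working shown to 4 dp, full precision carried): 0.006×(-5.1160)=-0.0307, 0.064×(-2.7489)=-0.1759, 0.018×(-4.0174)=-0.0723, 0.667×(-0.4050)=-0.2701, 0.07×(-2.6593)=-0.1861, 0.082×(-2.5010)=-0.2051, 0.058×(-2.8473)=-0.1651, 0.035×(-3.3524)=-0.1173.
Sum = -1.2228, so H' = 1.22.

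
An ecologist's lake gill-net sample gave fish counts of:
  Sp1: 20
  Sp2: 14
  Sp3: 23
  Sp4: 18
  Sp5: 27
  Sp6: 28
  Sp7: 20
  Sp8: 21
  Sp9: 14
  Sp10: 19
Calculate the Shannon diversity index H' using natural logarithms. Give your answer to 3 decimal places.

Total N = 20+14+23+18+27+28+20+21+14+19 = 204, so the proportions are 0.09804, 0.06863, 0.11275, 0.08824, 0.13235, 0.13725, 0.09804, 0.10294, 0.06863, 0.09314 (working shown to 5 dp, full precision carried).
Each pᵢ ln pᵢ term: 0.09804×(-2.32239)=-0.22769, 0.06863×(-2.67906)=-0.18386, 0.11275×(-2.18263)=-0.24608, 0.08824×(-2.42775)=-0.21421, 0.13235×(-2.02228)=-0.26766, 0.13725×(-1.98592)=-0.27258, 0.09804×(-2.32239)=-0.22769, 0.10294×(-2.27360)=-0.23405, 0.06863×(-2.67906)=-0.18386, 0.09314×(-2.37368)=-0.22108.
Sum = -2.27873, so H' = 2.279.

2.279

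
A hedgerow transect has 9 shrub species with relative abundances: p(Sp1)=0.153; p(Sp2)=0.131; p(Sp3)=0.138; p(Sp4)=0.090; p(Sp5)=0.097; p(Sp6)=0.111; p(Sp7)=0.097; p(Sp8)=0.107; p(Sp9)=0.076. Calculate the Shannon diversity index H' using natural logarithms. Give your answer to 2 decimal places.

2.18

Each pᵢ ln pᵢ term (working shown to 4 dp, full precision carried): 0.153×(-1.8773)=-0.2872, 0.131×(-2.0326)=-0.2663, 0.138×(-1.9805)=-0.2733, 0.09×(-2.4079)=-0.2167, 0.097×(-2.3330)=-0.2263, 0.111×(-2.1982)=-0.2440, 0.097×(-2.3330)=-0.2263, 0.107×(-2.2349)=-0.2391, 0.076×(-2.5770)=-0.1959.
Sum = -2.1751, so H' = 2.18.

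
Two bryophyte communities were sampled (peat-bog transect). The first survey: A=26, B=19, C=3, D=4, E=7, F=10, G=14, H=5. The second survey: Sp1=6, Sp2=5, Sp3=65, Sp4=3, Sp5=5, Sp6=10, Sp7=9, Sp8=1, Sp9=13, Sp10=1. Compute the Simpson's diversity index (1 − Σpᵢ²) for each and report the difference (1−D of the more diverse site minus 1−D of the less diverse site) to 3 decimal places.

The first survey: N=88, proportions 0.29545, 0.21591, 0.03409, 0.04545, 0.07955, 0.11364, 0.15909, 0.05682, giving 1−D = 0.81508 (working shown to 5 dp, full precision carried).
The second survey: N=118, proportions 0.05085, 0.04237, 0.55085, 0.02542, 0.04237, 0.08475, 0.07627, 0.00847, 0.11017, 0.00847, giving 1−D = 0.66446.
Difference = |0.81508 − 0.66446| = 0.15062, i.e. 0.151 to 3 decimal places.

0.151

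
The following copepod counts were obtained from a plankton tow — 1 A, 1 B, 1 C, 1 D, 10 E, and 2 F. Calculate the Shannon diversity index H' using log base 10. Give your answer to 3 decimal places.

Total N = 1+1+1+1+10+2 = 16, so the proportions are 0.0625, 0.0625, 0.0625, 0.0625, 0.625, 0.125 (working shown to 6 dp, full precision carried).
Each pᵢ log₁₀ pᵢ term: 0.0625×(-1.204120)=-0.075257, 0.0625×(-1.204120)=-0.075257, 0.0625×(-1.204120)=-0.075257, 0.0625×(-1.204120)=-0.075257, 0.625×(-0.204120)=-0.127575, 0.125×(-0.903090)=-0.112886.
Sum = -0.541491, so H' = 0.541.

0.541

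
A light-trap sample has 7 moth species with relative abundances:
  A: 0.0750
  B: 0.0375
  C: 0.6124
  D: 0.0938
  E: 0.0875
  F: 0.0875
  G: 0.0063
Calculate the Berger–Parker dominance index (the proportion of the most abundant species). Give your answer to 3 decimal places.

0.612

The largest proportion is 0.6124, i.e. d = 0.612 to 3 decimal places.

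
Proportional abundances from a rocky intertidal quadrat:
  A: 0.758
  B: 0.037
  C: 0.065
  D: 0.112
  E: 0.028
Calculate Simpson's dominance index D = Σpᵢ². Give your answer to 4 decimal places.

D = 0.758² + 0.037² + 0.065² + 0.112² + 0.028² = 0.574564 + 0.001369 + 0.004225 + 0.012544 + 0.000784 = 0.593486 (working shown to 6 dp, full precision carried).
To 4 decimal places, D = 0.5935.

0.5935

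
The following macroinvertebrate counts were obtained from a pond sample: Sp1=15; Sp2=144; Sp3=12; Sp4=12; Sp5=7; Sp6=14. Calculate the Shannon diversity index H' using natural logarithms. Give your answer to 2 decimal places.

Total N = 15+144+12+12+7+14 = 204, so the proportions are 0.0735, 0.7059, 0.0588, 0.0588, 0.0343, 0.0686 (working shown to 4 dp, full precision carried).
Each pᵢ ln pᵢ term: 0.0735×(-2.6101)=-0.1919, 0.7059×(-0.3483)=-0.2459, 0.0588×(-2.8332)=-0.1667, 0.0588×(-2.8332)=-0.1667, 0.0343×(-3.3722)=-0.1157, 0.0686×(-2.6791)=-0.1839.
Sum = -1.0707, so H' = 1.07.

1.07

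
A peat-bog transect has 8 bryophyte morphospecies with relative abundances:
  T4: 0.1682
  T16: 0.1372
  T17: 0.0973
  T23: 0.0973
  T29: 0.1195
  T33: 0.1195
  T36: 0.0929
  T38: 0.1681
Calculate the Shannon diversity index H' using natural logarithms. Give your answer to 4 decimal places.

2.0540

Each pᵢ ln pᵢ term (working shown to 6 dp, full precision carried): 0.1682×(-1.782602)=-0.299834, 0.1372×(-1.986316)=-0.272522, 0.0973×(-2.329956)=-0.226705, 0.0973×(-2.329956)=-0.226705, 0.1195×(-2.124439)=-0.253870, 0.1195×(-2.124439)=-0.253870, 0.0929×(-2.376232)=-0.220752, 0.1681×(-1.783196)=-0.299755.
Sum = -2.054014, so H' = 2.0540.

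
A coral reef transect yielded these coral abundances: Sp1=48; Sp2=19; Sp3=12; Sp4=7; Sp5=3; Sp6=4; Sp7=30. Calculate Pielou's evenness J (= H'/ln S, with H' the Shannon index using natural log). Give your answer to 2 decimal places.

Total N = 48+19+12+7+3+4+30 = 123, so the proportions are 0.3902, 0.1545, 0.0976, 0.0569, 0.0244, 0.0325, 0.2439 (working shown to 4 dp, full precision carried).
H' = −Σ pᵢ ln pᵢ = −((-0.3672) + (-0.2885) + (-0.2271) + (-0.1631) + (-0.0906) + (-0.1114) + (-0.3441)) = 1.5920.
With S = 7 species, ln S = 1.9459, so J = 1.5920/1.9459 = 0.8181, i.e. 0.82 to 2 decimal places.

0.82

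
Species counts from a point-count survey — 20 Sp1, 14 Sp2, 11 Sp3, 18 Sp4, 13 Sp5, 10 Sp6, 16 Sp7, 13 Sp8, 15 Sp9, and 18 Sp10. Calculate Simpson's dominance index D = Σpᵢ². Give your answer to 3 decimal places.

Total N = 20+14+11+18+13+10+16+13+15+18 = 148, so the proportions are 0.13514, 0.09459, 0.07432, 0.12162, 0.08784, 0.06757, 0.10811, 0.08784, 0.10135, 0.12162 (working shown to 5 dp, full precision carried).
D = 0.13514² + 0.09459² + 0.07432² + 0.12162² + 0.08784² + 0.06757² + 0.10811² + 0.08784² + 0.10135² + 0.12162² = 0.01826 + 0.00895 + 0.00552 + 0.01479 + 0.00772 + 0.00457 + 0.01169 + 0.00772 + 0.01027 + 0.01479 = 0.10427.
To 3 decimal places, D = 0.104.

0.104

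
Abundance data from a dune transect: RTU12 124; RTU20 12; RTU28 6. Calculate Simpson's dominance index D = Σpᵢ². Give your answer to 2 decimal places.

Total N = 124+12+6 = 142, so the proportions are 0.8732, 0.0845, 0.0423 (working shown to 4 dp, full precision carried).
D = 0.8732² + 0.0845² + 0.0423² = 0.7625 + 0.0071 + 0.0018 = 0.7715.
To 2 decimal places, D = 0.77.

0.77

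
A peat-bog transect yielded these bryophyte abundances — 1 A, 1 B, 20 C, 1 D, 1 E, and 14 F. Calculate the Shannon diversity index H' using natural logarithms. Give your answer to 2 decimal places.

Total N = 1+1+20+1+1+14 = 38, so the proportions are 0.0263, 0.0263, 0.5263, 0.0263, 0.0263, 0.3684 (working shown to 4 dp, full precision carried).
Each pᵢ ln pᵢ term: 0.0263×(-3.6376)=-0.0957, 0.0263×(-3.6376)=-0.0957, 0.5263×(-0.6419)=-0.3378, 0.0263×(-3.6376)=-0.0957, 0.0263×(-3.6376)=-0.0957, 0.3684×(-0.9985)=-0.3679.
Sum = -1.0886, so H' = 1.09.

1.09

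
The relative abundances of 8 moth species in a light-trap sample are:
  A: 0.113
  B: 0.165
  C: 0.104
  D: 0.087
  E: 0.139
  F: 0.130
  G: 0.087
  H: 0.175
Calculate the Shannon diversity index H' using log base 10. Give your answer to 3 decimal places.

0.890

Each pᵢ log₁₀ pᵢ term (working shown to 5 dp, full precision carried): 0.113×(-0.94692)=-0.10700, 0.165×(-0.78252)=-0.12912, 0.104×(-0.98297)=-0.10223, 0.087×(-1.06048)=-0.09226, 0.139×(-0.85699)=-0.11912, 0.13×(-0.88606)=-0.11519, 0.087×(-1.06048)=-0.09226, 0.175×(-0.75696)=-0.13247.
Sum = -0.88965, so H' = 0.890.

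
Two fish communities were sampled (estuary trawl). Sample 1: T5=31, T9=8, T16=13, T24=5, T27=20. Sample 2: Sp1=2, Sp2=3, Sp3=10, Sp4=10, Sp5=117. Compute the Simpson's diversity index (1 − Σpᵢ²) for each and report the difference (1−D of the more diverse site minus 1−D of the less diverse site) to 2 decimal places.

0.42

Sample 1: N=77, proportions 0.402597, 0.103896, 0.168831, 0.064935, 0.25974, giving 1−D = 0.726935 (working shown to 6 dp, full precision carried).
Sample 2: N=142, proportions 0.014085, 0.021127, 0.070423, 0.070423, 0.823944, giving 1−D = 0.310553.
Difference = |0.726935 − 0.310553| = 0.416382, i.e. 0.42 to 2 decimal places.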